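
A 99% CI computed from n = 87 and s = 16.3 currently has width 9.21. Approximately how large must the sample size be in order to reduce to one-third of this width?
n ≈ 783

CI width ∝ 1/√n
To reduce width by factor 3, need √n to grow by 3 → need 3² = 9 times as many samples.

Current: n = 87, width = 9.21
New: n = 783, width ≈ 3.01

Width reduced by factor of 9.21/3.01 = 3.06.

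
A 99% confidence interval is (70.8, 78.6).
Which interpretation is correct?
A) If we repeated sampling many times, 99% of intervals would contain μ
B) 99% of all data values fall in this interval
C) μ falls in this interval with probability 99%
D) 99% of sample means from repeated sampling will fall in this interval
A

A) Correct — this is the frequentist long-run coverage interpretation.
B) Wrong — a CI is about the parameter μ, not individual data values.
C) Wrong — μ is fixed; the randomness lives in the interval, not in μ.
D) Wrong — coverage applies to intervals containing μ, not to future x̄ values.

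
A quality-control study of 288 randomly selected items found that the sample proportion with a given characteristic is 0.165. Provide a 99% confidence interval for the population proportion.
(0.109, 0.221)

Proportion CI:
SE = √(p̂(1-p̂)/n) = √(0.165 · 0.835 / 288) = 0.02187

z* = 2.576
Margin = z* · SE = 2.576 · 0.02187 = 0.0563

CI: 0.165 ± 0.0563 = (0.109, 0.221)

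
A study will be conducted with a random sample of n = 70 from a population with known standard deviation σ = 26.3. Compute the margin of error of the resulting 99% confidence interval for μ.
Margin of error = 8.10

Margin of error = z* · σ/√n
= 2.576 · 26.3/√70
= 2.576 · 26.3/8.3666
= 8.10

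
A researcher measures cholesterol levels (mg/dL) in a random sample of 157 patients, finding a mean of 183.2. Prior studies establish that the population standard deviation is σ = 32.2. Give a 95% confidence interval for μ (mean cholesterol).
(178.16, 188.24)

z-interval (σ known):
z* = 1.960 for 95% confidence

Margin of error = z* · σ/√n = 1.960 · 32.2/√157 = 5.04

CI: (183.2 - 5.04, 183.2 + 5.04) = (178.16, 188.24)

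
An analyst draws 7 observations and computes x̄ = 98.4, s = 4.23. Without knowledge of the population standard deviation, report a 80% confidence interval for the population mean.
(96.10, 100.70)

t-interval (σ unknown):
df = n - 1 = 6
t* = 1.440 for 80% confidence

Margin of error = t* · s/√n = 1.440 · 4.23/√7 = 2.30

CI: (96.10, 100.70)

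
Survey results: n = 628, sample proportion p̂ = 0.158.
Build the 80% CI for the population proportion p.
(0.139, 0.177)

Proportion CI:
SE = √(p̂(1-p̂)/n) = √(0.158 · 0.842 / 628) = 0.01455

z* = 1.282
Margin = z* · SE = 1.282 · 0.01455 = 0.0187

CI: 0.158 ± 0.0187 = (0.139, 0.177)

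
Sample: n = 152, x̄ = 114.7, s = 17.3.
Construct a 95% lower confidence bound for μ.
μ ≥ 112.38

Lower bound (one-sided):
t* = 1.655 (one-sided for 95%)
Lower bound = x̄ - t* · s/√n = 114.7 - 1.655 · 17.3/√152 = 112.38

We are 95% confident that μ ≥ 112.38.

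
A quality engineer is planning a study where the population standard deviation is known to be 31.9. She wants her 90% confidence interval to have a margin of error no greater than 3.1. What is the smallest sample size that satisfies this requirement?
n ≥ 287

For margin E ≤ 3.1:
n ≥ (z* · σ / E)²
n ≥ (1.645 · 31.9 / 3.1)²
n ≥ 286.54

Minimum n = 287 (rounding up)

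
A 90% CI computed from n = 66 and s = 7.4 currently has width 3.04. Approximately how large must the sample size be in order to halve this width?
n ≈ 264

CI width ∝ 1/√n
To reduce width by factor 2, need √n to grow by 2 → need 2² = 4 times as many samples.

Current: n = 66, width = 3.04
New: n = 264, width ≈ 1.50

Width reduced by factor of 3.04/1.50 = 2.03.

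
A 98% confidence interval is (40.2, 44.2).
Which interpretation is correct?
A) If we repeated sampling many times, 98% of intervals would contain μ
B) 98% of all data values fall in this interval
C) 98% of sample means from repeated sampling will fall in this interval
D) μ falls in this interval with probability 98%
A

A) Correct — this is the frequentist long-run coverage interpretation.
B) Wrong — a CI is about the parameter μ, not individual data values.
C) Wrong — coverage applies to intervals containing μ, not to future x̄ values.
D) Wrong — μ is fixed; the randomness lives in the interval, not in μ.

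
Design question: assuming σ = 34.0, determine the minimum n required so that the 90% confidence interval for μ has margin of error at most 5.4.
n ≥ 108

For margin E ≤ 5.4:
n ≥ (z* · σ / E)²
n ≥ (1.645 · 34.0 / 5.4)²
n ≥ 107.28

Minimum n = 108 (rounding up)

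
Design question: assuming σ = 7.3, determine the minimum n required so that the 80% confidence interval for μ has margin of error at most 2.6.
n ≥ 13

For margin E ≤ 2.6:
n ≥ (z* · σ / E)²
n ≥ (1.282 · 7.3 / 2.6)²
n ≥ 12.96

Minimum n = 13 (rounding up)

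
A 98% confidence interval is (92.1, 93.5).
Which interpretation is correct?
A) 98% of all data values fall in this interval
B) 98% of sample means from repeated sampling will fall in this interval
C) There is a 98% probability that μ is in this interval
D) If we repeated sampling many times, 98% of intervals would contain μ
D

A) Wrong — a CI is about the parameter μ, not individual data values.
B) Wrong — coverage applies to intervals containing μ, not to future x̄ values.
C) Wrong — μ is fixed; the randomness lives in the interval, not in μ.
D) Correct — this is the frequentist long-run coverage interpretation.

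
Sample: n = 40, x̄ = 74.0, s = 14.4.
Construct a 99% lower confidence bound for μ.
μ ≥ 68.48

Lower bound (one-sided):
t* = 2.426 (one-sided for 99%)
Lower bound = x̄ - t* · s/√n = 74.0 - 2.426 · 14.4/√40 = 68.48

We are 99% confident that μ ≥ 68.48.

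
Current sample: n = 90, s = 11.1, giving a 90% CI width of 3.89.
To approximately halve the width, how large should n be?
n ≈ 360

CI width ∝ 1/√n
To reduce width by factor 2, need √n to grow by 2 → need 2² = 4 times as many samples.

Current: n = 90, width = 3.89
New: n = 360, width ≈ 1.93

Width reduced by factor of 3.89/1.93 = 2.02.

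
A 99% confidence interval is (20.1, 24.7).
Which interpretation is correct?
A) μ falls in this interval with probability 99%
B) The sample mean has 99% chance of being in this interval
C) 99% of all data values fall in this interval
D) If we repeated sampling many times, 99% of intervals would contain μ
D

A) Wrong — μ is fixed; the randomness lives in the interval, not in μ.
B) Wrong — x̄ is observed and sits in the interval by construction.
C) Wrong — a CI is about the parameter μ, not individual data values.
D) Correct — this is the frequentist long-run coverage interpretation.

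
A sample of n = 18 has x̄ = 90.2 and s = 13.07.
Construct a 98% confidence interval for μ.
(82.29, 98.11)

t-interval (σ unknown):
df = n - 1 = 17
t* = 2.567 for 98% confidence

Margin of error = t* · s/√n = 2.567 · 13.07/√18 = 7.91

CI: (82.29, 98.11)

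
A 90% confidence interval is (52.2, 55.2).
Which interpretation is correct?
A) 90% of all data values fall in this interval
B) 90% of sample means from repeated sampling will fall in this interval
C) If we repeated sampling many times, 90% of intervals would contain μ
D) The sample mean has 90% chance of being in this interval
C

A) Wrong — a CI is about the parameter μ, not individual data values.
B) Wrong — coverage applies to intervals containing μ, not to future x̄ values.
C) Correct — this is the frequentist long-run coverage interpretation.
D) Wrong — x̄ is observed and sits in the interval by construction.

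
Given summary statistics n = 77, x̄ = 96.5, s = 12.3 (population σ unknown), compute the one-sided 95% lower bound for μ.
μ ≥ 94.17

Lower bound (one-sided):
t* = 1.665 (one-sided for 95%)
Lower bound = x̄ - t* · s/√n = 96.5 - 1.665 · 12.3/√77 = 94.17

We are 95% confident that μ ≥ 94.17.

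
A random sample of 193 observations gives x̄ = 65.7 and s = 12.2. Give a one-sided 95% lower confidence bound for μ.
μ ≥ 64.25

Lower bound (one-sided):
t* = 1.653 (one-sided for 95%)
Lower bound = x̄ - t* · s/√n = 65.7 - 1.653 · 12.2/√193 = 64.25

We are 95% confident that μ ≥ 64.25.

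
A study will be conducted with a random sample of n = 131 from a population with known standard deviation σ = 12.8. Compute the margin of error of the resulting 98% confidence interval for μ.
Margin of error = 2.60

Margin of error = z* · σ/√n
= 2.326 · 12.8/√131
= 2.326 · 12.8/11.4455
= 2.60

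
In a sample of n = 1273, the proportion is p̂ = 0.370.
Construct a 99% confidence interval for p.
(0.335, 0.405)

Proportion CI:
SE = √(p̂(1-p̂)/n) = √(0.370 · 0.630 / 1273) = 0.01353

z* = 2.576
Margin = z* · SE = 2.576 · 0.01353 = 0.0349

CI: 0.370 ± 0.0349 = (0.335, 0.405)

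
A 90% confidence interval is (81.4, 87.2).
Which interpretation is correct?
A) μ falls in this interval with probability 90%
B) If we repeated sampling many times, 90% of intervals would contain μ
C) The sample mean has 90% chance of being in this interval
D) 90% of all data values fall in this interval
B

A) Wrong — μ is fixed; the randomness lives in the interval, not in μ.
B) Correct — this is the frequentist long-run coverage interpretation.
C) Wrong — x̄ is observed and sits in the interval by construction.
D) Wrong — a CI is about the parameter μ, not individual data values.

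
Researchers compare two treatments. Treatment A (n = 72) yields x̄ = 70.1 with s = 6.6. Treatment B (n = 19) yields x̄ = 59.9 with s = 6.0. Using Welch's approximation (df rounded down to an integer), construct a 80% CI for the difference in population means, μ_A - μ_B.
(8.13, 12.27)

Difference: x̄₁ - x̄₂ = 10.20
SE = √(s₁²/n₁ + s₂²/n₂) = √(6.6²/72 + 6.0²/19) = 1.5811
df = 30.54 → 30 (Welch–Satterthwaite, rounded down)
t* = 1.310

CI: 10.20 ± 1.310 · 1.5811 = 10.20 ± 2.07 = (8.13, 12.27)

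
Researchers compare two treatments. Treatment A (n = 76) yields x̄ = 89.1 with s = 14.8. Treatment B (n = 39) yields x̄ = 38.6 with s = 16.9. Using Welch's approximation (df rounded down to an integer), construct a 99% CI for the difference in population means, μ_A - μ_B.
(42.03, 58.97)

Difference: x̄₁ - x̄₂ = 50.50
SE = √(s₁²/n₁ + s₂²/n₂) = √(14.8²/76 + 16.9²/39) = 3.1946
df = 68.43 → 68 (Welch–Satterthwaite, rounded down)
t* = 2.650

CI: 50.50 ± 2.650 · 3.1946 = 50.50 ± 8.47 = (42.03, 58.97)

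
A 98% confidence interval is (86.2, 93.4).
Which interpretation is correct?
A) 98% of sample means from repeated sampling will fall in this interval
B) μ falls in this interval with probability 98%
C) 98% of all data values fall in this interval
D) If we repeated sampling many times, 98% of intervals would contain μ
D

A) Wrong — coverage applies to intervals containing μ, not to future x̄ values.
B) Wrong — μ is fixed; the randomness lives in the interval, not in μ.
C) Wrong — a CI is about the parameter μ, not individual data values.
D) Correct — this is the frequentist long-run coverage interpretation.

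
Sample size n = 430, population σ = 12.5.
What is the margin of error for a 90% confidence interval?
Margin of error = 0.99

Margin of error = z* · σ/√n
= 1.645 · 12.5/√430
= 1.645 · 12.5/20.7364
= 0.99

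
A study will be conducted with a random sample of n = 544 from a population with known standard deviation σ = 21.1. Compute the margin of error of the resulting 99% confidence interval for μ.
Margin of error = 2.33

Margin of error = z* · σ/√n
= 2.576 · 21.1/√544
= 2.576 · 21.1/23.3238
= 2.33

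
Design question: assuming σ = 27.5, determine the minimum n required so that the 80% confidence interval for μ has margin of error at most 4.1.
n ≥ 74

For margin E ≤ 4.1:
n ≥ (z* · σ / E)²
n ≥ (1.282 · 27.5 / 4.1)²
n ≥ 73.94

Minimum n = 74 (rounding up)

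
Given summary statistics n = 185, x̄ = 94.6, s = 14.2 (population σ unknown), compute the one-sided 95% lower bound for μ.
μ ≥ 92.87

Lower bound (one-sided):
t* = 1.653 (one-sided for 95%)
Lower bound = x̄ - t* · s/√n = 94.6 - 1.653 · 14.2/√185 = 92.87

We are 95% confident that μ ≥ 92.87.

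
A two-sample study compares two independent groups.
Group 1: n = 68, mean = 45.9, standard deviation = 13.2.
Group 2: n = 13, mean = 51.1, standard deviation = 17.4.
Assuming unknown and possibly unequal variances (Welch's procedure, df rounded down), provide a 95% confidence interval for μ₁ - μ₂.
(-16.11, 5.71)

Difference: x̄₁ - x̄₂ = -5.20
SE = √(s₁²/n₁ + s₂²/n₂) = √(13.2²/68 + 17.4²/13) = 5.0844
df = 14.75 → 14 (Welch–Satterthwaite, rounded down)
t* = 2.145

CI: -5.20 ± 2.145 · 5.0844 = -5.20 ± 10.91 = (-16.11, 5.71)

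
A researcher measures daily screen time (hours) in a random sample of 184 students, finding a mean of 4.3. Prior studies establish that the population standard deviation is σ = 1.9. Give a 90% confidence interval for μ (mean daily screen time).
(4.07, 4.53)

z-interval (σ known):
z* = 1.645 for 90% confidence

Margin of error = z* · σ/√n = 1.645 · 1.9/√184 = 0.23

CI: (4.3 - 0.23, 4.3 + 0.23) = (4.07, 4.53)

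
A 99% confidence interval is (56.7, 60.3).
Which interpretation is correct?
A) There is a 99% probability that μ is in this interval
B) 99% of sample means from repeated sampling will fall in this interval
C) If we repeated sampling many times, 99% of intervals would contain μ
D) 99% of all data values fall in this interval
C

A) Wrong — μ is fixed; the randomness lives in the interval, not in μ.
B) Wrong — coverage applies to intervals containing μ, not to future x̄ values.
C) Correct — this is the frequentist long-run coverage interpretation.
D) Wrong — a CI is about the parameter μ, not individual data values.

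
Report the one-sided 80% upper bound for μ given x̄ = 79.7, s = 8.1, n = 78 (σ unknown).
μ ≤ 80.48

Upper bound (one-sided):
t* = 0.846 (one-sided for 80%)
Upper bound = x̄ + t* · s/√n = 79.7 + 0.846 · 8.1/√78 = 80.48

We are 80% confident that μ ≤ 80.48.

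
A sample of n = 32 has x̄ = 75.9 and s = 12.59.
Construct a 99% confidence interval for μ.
(69.79, 82.01)

t-interval (σ unknown):
df = n - 1 = 31
t* = 2.744 for 99% confidence

Margin of error = t* · s/√n = 2.744 · 12.59/√32 = 6.11

CI: (69.79, 82.01)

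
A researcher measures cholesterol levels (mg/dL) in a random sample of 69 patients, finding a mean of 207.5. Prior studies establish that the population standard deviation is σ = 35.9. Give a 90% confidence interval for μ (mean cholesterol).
(200.39, 214.61)

z-interval (σ known):
z* = 1.645 for 90% confidence

Margin of error = z* · σ/√n = 1.645 · 35.9/√69 = 7.11

CI: (207.5 - 7.11, 207.5 + 7.11) = (200.39, 214.61)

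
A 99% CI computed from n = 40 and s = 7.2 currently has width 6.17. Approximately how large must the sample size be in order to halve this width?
n ≈ 160

CI width ∝ 1/√n
To reduce width by factor 2, need √n to grow by 2 → need 2² = 4 times as many samples.

Current: n = 40, width = 6.17
New: n = 160, width ≈ 2.97

Width reduced by factor of 6.17/2.97 = 2.08.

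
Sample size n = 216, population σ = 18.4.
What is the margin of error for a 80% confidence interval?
Margin of error = 1.61

Margin of error = z* · σ/√n
= 1.282 · 18.4/√216
= 1.282 · 18.4/14.6969
= 1.61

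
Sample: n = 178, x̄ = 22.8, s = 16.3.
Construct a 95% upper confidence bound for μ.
μ ≤ 24.82

Upper bound (one-sided):
t* = 1.654 (one-sided for 95%)
Upper bound = x̄ + t* · s/√n = 22.8 + 1.654 · 16.3/√178 = 24.82

We are 95% confident that μ ≤ 24.82.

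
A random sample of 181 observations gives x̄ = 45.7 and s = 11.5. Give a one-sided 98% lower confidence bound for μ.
μ ≥ 43.93

Lower bound (one-sided):
t* = 2.069 (one-sided for 98%)
Lower bound = x̄ - t* · s/√n = 45.7 - 2.069 · 11.5/√181 = 43.93

We are 98% confident that μ ≥ 43.93.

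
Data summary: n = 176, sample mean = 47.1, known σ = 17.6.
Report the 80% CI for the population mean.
(45.40, 48.80)

z-interval (σ known):
z* = 1.282 for 80% confidence

Margin of error = z* · σ/√n = 1.282 · 17.6/√176 = 1.70

CI: (47.1 - 1.70, 47.1 + 1.70) = (45.40, 48.80)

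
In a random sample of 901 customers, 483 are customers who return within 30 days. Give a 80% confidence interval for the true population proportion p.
(0.515, 0.557)

Proportion CI:
p̂ = 483/901 = 0.53607
SE = √(p̂(1-p̂)/n) = √(0.53607 · 0.46393 / 901) = 0.01661

z* = 1.282
Margin = z* · SE = 1.282 · 0.01661 = 0.0213

CI: 0.53607 ± 0.0213 = (0.515, 0.557)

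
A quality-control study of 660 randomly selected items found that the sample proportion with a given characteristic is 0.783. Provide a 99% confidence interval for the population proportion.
(0.742, 0.824)

Proportion CI:
SE = √(p̂(1-p̂)/n) = √(0.783 · 0.217 / 660) = 0.01604

z* = 2.576
Margin = z* · SE = 2.576 · 0.01604 = 0.0413

CI: 0.783 ± 0.0413 = (0.742, 0.824)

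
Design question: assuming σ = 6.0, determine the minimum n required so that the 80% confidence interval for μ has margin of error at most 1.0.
n ≥ 60

For margin E ≤ 1.0:
n ≥ (z* · σ / E)²
n ≥ (1.282 · 6.0 / 1.0)²
n ≥ 59.17

Minimum n = 60 (rounding up)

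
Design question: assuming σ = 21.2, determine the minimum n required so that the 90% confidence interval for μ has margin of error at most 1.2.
n ≥ 845

For margin E ≤ 1.2:
n ≥ (z* · σ / E)²
n ≥ (1.645 · 21.2 / 1.2)²
n ≥ 844.58

Minimum n = 845 (rounding up)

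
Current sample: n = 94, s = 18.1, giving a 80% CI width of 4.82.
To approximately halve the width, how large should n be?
n ≈ 376

CI width ∝ 1/√n
To reduce width by factor 2, need √n to grow by 2 → need 2² = 4 times as many samples.

Current: n = 94, width = 4.82
New: n = 376, width ≈ 2.40

Width reduced by factor of 4.82/2.40 = 2.01.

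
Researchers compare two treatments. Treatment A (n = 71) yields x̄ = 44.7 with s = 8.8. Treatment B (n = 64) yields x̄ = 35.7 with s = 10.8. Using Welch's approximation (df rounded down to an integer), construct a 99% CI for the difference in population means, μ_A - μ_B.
(4.53, 13.47)

Difference: x̄₁ - x̄₂ = 9.00
SE = √(s₁²/n₁ + s₂²/n₂) = √(8.8²/71 + 10.8²/64) = 1.7068
df = 121.73 → 121 (Welch–Satterthwaite, rounded down)
t* = 2.617

CI: 9.00 ± 2.617 · 1.7068 = 9.00 ± 4.47 = (4.53, 13.47)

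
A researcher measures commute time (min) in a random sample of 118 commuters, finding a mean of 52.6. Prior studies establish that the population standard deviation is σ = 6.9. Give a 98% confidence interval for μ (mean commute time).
(51.12, 54.08)

z-interval (σ known):
z* = 2.326 for 98% confidence

Margin of error = z* · σ/√n = 2.326 · 6.9/√118 = 1.48

CI: (52.6 - 1.48, 52.6 + 1.48) = (51.12, 54.08)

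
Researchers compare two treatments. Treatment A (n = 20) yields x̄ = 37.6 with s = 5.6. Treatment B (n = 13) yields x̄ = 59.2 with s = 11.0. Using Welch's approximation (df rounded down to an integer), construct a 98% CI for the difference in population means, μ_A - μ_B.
(-30.12, -13.08)

Difference: x̄₁ - x̄₂ = -21.60
SE = √(s₁²/n₁ + s₂²/n₂) = √(5.6²/20 + 11.0²/13) = 3.2978
df = 16.10 → 16 (Welch–Satterthwaite, rounded down)
t* = 2.583

CI: -21.60 ± 2.583 · 3.2978 = -21.60 ± 8.52 = (-30.12, -13.08)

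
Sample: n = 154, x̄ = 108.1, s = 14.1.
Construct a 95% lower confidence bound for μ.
μ ≥ 106.22

Lower bound (one-sided):
t* = 1.655 (one-sided for 95%)
Lower bound = x̄ - t* · s/√n = 108.1 - 1.655 · 14.1/√154 = 106.22

We are 95% confident that μ ≥ 106.22.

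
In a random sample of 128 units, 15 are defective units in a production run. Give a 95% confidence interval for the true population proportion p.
(0.061, 0.173)

Proportion CI:
p̂ = 15/128 = 0.11719
SE = √(p̂(1-p̂)/n) = √(0.11719 · 0.88281 / 128) = 0.02843

z* = 1.960
Margin = z* · SE = 1.960 · 0.02843 = 0.0557

CI: 0.11719 ± 0.0557 = (0.061, 0.173)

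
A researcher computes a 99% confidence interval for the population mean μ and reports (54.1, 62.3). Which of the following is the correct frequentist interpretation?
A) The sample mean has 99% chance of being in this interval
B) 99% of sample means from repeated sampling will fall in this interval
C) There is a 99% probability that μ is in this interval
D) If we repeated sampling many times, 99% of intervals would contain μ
D

A) Wrong — x̄ is observed and sits in the interval by construction.
B) Wrong — coverage applies to intervals containing μ, not to future x̄ values.
C) Wrong — μ is fixed; the randomness lives in the interval, not in μ.
D) Correct — this is the frequentist long-run coverage interpretation.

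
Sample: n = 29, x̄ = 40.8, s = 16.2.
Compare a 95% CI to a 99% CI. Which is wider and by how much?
99% CI is wider by 4.30

df = 28
95% CI: t* = 2.048, (34.64, 46.96), width = 2 · t* · s/√n = 12.32
99% CI: t* = 2.763, (32.49, 49.11), width = 2 · t* · s/√n = 16.62

The 99% CI is wider by 16.62 - 12.32 = 4.30.
Higher confidence requires a wider interval.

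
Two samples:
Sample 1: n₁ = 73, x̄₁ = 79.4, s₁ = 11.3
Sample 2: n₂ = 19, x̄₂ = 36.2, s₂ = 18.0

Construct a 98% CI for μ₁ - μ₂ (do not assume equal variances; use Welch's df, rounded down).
(32.28, 54.12)

Difference: x̄₁ - x̄₂ = 43.20
SE = √(s₁²/n₁ + s₂²/n₂) = √(11.3²/73 + 18.0²/19) = 4.3361
df = 21.82 → 21 (Welch–Satterthwaite, rounded down)
t* = 2.518

CI: 43.20 ± 2.518 · 4.3361 = 43.20 ± 10.92 = (32.28, 54.12)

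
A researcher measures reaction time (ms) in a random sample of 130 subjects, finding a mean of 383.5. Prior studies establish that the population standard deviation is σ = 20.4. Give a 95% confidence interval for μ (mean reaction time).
(379.99, 387.01)

z-interval (σ known):
z* = 1.960 for 95% confidence

Margin of error = z* · σ/√n = 1.960 · 20.4/√130 = 3.51

CI: (383.5 - 3.51, 383.5 + 3.51) = (379.99, 387.01)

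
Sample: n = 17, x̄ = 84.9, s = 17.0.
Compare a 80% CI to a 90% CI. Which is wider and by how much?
90% CI is wider by 3.37

df = 16
80% CI: t* = 1.337, (79.39, 90.41), width = 2 · t* · s/√n = 11.03
90% CI: t* = 1.746, (77.70, 92.10), width = 2 · t* · s/√n = 14.40

The 90% CI is wider by 14.40 - 11.03 = 3.37.
Higher confidence requires a wider interval.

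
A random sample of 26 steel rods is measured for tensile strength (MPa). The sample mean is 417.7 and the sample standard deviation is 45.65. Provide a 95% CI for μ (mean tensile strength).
(399.26, 436.14)

t-interval (σ unknown):
df = n - 1 = 25
t* = 2.060 for 95% confidence

Margin of error = t* · s/√n = 2.060 · 45.65/√26 = 18.44

CI: (399.26, 436.14)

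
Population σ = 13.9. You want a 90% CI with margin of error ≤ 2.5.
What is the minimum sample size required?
n ≥ 84

For margin E ≤ 2.5:
n ≥ (z* · σ / E)²
n ≥ (1.645 · 13.9 / 2.5)²
n ≥ 83.65

Minimum n = 84 (rounding up)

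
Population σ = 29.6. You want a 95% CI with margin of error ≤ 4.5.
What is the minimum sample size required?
n ≥ 167

For margin E ≤ 4.5:
n ≥ (z* · σ / E)²
n ≥ (1.960 · 29.6 / 4.5)²
n ≥ 166.22

Minimum n = 167 (rounding up)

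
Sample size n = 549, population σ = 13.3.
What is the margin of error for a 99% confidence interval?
Margin of error = 1.46

Margin of error = z* · σ/√n
= 2.576 · 13.3/√549
= 2.576 · 13.3/23.4307
= 1.46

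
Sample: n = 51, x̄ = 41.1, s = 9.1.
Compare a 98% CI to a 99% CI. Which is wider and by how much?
99% CI is wider by 0.70

df = 50
98% CI: t* = 2.403, (38.04, 44.16), width = 2 · t* · s/√n = 6.12
99% CI: t* = 2.678, (37.69, 44.51), width = 2 · t* · s/√n = 6.82

The 99% CI is wider by 6.82 - 6.12 = 0.70.
Higher confidence requires a wider interval.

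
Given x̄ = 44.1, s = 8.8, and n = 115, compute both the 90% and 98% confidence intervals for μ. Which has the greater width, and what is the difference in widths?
98% CI is wider by 1.15

df = 114
90% CI: t* = 1.658, (42.74, 45.46), width = 2 · t* · s/√n = 2.72
98% CI: t* = 2.360, (42.16, 46.04), width = 2 · t* · s/√n = 3.87

The 98% CI is wider by 3.87 - 2.72 = 1.15.
Higher confidence requires a wider interval.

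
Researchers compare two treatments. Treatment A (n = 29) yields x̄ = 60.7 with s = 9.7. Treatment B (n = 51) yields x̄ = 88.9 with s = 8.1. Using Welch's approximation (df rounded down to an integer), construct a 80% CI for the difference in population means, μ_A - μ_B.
(-30.97, -25.43)

Difference: x̄₁ - x̄₂ = -28.20
SE = √(s₁²/n₁ + s₂²/n₂) = √(9.7²/29 + 8.1²/51) = 2.1286
df = 50.19 → 50 (Welch–Satterthwaite, rounded down)
t* = 1.299

CI: -28.20 ± 1.299 · 2.1286 = -28.20 ± 2.77 = (-30.97, -25.43)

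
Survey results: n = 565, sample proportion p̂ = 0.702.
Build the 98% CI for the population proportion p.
(0.657, 0.747)

Proportion CI:
SE = √(p̂(1-p̂)/n) = √(0.702 · 0.298 / 565) = 0.01924

z* = 2.326
Margin = z* · SE = 2.326 · 0.01924 = 0.0448

CI: 0.702 ± 0.0448 = (0.657, 0.747)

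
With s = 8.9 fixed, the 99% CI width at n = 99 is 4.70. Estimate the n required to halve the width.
n ≈ 396

CI width ∝ 1/√n
To reduce width by factor 2, need √n to grow by 2 → need 2² = 4 times as many samples.

Current: n = 99, width = 4.70
New: n = 396, width ≈ 2.31

Width reduced by factor of 4.70/2.31 = 2.03.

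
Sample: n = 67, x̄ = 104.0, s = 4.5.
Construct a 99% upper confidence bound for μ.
μ ≤ 105.31

Upper bound (one-sided):
t* = 2.384 (one-sided for 99%)
Upper bound = x̄ + t* · s/√n = 104.0 + 2.384 · 4.5/√67 = 105.31

We are 99% confident that μ ≤ 105.31.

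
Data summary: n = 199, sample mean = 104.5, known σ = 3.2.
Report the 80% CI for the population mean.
(104.21, 104.79)

z-interval (σ known):
z* = 1.282 for 80% confidence

Margin of error = z* · σ/√n = 1.282 · 3.2/√199 = 0.29

CI: (104.5 - 0.29, 104.5 + 0.29) = (104.21, 104.79)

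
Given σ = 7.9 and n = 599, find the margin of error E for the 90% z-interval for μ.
Margin of error = 0.53

Margin of error = z* · σ/√n
= 1.645 · 7.9/√599
= 1.645 · 7.9/24.4745
= 0.53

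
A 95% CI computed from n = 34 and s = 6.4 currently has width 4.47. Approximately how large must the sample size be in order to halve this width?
n ≈ 136

CI width ∝ 1/√n
To reduce width by factor 2, need √n to grow by 2 → need 2² = 4 times as many samples.

Current: n = 34, width = 4.47
New: n = 136, width ≈ 2.17

Width reduced by factor of 4.47/2.17 = 2.06.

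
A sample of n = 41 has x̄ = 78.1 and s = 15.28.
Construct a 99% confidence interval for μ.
(71.65, 84.55)

t-interval (σ unknown):
df = n - 1 = 40
t* = 2.704 for 99% confidence

Margin of error = t* · s/√n = 2.704 · 15.28/√41 = 6.45

CI: (71.65, 84.55)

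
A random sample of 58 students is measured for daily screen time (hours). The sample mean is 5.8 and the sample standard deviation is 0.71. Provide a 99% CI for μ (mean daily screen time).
(5.55, 6.05)

t-interval (σ unknown):
df = n - 1 = 57
t* = 2.665 for 99% confidence

Margin of error = t* · s/√n = 2.665 · 0.71/√58 = 0.25

CI: (5.55, 6.05)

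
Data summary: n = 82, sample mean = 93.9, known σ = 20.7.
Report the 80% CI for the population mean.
(90.97, 96.83)

z-interval (σ known):
z* = 1.282 for 80% confidence

Margin of error = z* · σ/√n = 1.282 · 20.7/√82 = 2.93

CI: (93.9 - 2.93, 93.9 + 2.93) = (90.97, 96.83)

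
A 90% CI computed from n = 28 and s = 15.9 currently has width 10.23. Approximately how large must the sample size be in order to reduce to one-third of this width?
n ≈ 252

CI width ∝ 1/√n
To reduce width by factor 3, need √n to grow by 3 → need 3² = 9 times as many samples.

Current: n = 28, width = 10.23
New: n = 252, width ≈ 3.31

Width reduced by factor of 10.23/3.31 = 3.09.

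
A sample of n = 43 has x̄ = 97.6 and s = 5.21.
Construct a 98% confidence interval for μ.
(95.68, 99.52)

t-interval (σ unknown):
df = n - 1 = 42
t* = 2.418 for 98% confidence

Margin of error = t* · s/√n = 2.418 · 5.21/√43 = 1.92

CI: (95.68, 99.52)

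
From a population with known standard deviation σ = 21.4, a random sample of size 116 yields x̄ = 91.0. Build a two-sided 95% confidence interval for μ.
(87.11, 94.89)

z-interval (σ known):
z* = 1.960 for 95% confidence

Margin of error = z* · σ/√n = 1.960 · 21.4/√116 = 3.89

CI: (91.0 - 3.89, 91.0 + 3.89) = (87.11, 94.89)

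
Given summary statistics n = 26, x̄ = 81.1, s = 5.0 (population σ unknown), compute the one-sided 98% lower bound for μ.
μ ≥ 78.98

Lower bound (one-sided):
t* = 2.167 (one-sided for 98%)
Lower bound = x̄ - t* · s/√n = 81.1 - 2.167 · 5.0/√26 = 78.98

We are 98% confident that μ ≥ 78.98.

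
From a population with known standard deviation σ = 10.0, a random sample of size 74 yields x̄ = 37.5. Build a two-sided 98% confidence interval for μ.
(34.80, 40.20)

z-interval (σ known):
z* = 2.326 for 98% confidence

Margin of error = z* · σ/√n = 2.326 · 10.0/√74 = 2.70

CI: (37.5 - 2.70, 37.5 + 2.70) = (34.80, 40.20)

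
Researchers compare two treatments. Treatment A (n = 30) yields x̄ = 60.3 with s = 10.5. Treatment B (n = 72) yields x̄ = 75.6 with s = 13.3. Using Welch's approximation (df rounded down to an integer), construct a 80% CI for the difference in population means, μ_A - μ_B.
(-18.50, -12.10)

Difference: x̄₁ - x̄₂ = -15.30
SE = √(s₁²/n₁ + s₂²/n₂) = √(10.5²/30 + 13.3²/72) = 2.4762
df = 68.27 → 68 (Welch–Satterthwaite, rounded down)
t* = 1.294

CI: -15.30 ± 1.294 · 2.4762 = -15.30 ± 3.20 = (-18.50, -12.10)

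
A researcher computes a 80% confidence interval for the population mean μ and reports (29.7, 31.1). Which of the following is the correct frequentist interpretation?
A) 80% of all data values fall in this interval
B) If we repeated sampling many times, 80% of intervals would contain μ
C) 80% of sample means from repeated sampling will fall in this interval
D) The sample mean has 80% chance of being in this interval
B

A) Wrong — a CI is about the parameter μ, not individual data values.
B) Correct — this is the frequentist long-run coverage interpretation.
C) Wrong — coverage applies to intervals containing μ, not to future x̄ values.
D) Wrong — x̄ is observed and sits in the interval by construction.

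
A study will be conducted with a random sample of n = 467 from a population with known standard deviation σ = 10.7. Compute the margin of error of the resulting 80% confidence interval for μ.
Margin of error = 0.63

Margin of error = z* · σ/√n
= 1.282 · 10.7/√467
= 1.282 · 10.7/21.6102
= 0.63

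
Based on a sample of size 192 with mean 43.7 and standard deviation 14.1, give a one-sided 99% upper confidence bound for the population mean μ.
μ ≤ 46.09

Upper bound (one-sided):
t* = 2.346 (one-sided for 99%)
Upper bound = x̄ + t* · s/√n = 43.7 + 2.346 · 14.1/√192 = 46.09

We are 99% confident that μ ≤ 46.09.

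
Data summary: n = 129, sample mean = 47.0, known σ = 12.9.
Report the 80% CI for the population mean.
(45.54, 48.46)

z-interval (σ known):
z* = 1.282 for 80% confidence

Margin of error = z* · σ/√n = 1.282 · 12.9/√129 = 1.46

CI: (47.0 - 1.46, 47.0 + 1.46) = (45.54, 48.46)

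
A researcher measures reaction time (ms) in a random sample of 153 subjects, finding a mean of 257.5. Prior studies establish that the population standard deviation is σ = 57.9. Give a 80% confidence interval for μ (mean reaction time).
(251.50, 263.50)

z-interval (σ known):
z* = 1.282 for 80% confidence

Margin of error = z* · σ/√n = 1.282 · 57.9/√153 = 6.00

CI: (257.5 - 6.00, 257.5 + 6.00) = (251.50, 263.50)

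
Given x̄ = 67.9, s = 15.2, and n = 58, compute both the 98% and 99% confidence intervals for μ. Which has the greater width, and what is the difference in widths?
99% CI is wider by 1.08

df = 57
98% CI: t* = 2.394, (63.12, 72.68), width = 2 · t* · s/√n = 9.56
99% CI: t* = 2.665, (62.58, 73.22), width = 2 · t* · s/√n = 10.64

The 99% CI is wider by 10.64 - 9.56 = 1.08.
Higher confidence requires a wider interval.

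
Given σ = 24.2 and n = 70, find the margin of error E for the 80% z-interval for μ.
Margin of error = 3.71

Margin of error = z* · σ/√n
= 1.282 · 24.2/√70
= 1.282 · 24.2/8.3666
= 3.71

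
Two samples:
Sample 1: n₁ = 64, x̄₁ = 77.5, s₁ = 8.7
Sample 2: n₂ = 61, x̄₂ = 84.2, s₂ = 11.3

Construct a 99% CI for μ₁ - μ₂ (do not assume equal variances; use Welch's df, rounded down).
(-11.44, -1.96)

Difference: x̄₁ - x̄₂ = -6.70
SE = √(s₁²/n₁ + s₂²/n₂) = √(8.7²/64 + 11.3²/61) = 1.8100
df = 112.69 → 112 (Welch–Satterthwaite, rounded down)
t* = 2.620

CI: -6.70 ± 2.620 · 1.8100 = -6.70 ± 4.74 = (-11.44, -1.96)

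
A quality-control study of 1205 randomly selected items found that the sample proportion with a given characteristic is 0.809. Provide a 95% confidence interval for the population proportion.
(0.787, 0.831)

Proportion CI:
SE = √(p̂(1-p̂)/n) = √(0.809 · 0.191 / 1205) = 0.01132

z* = 1.960
Margin = z* · SE = 1.960 · 0.01132 = 0.0222

CI: 0.809 ± 0.0222 = (0.787, 0.831)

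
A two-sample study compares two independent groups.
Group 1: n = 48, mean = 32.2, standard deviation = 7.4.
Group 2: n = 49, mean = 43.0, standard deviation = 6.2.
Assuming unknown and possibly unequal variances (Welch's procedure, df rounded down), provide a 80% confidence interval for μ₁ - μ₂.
(-12.59, -9.01)

Difference: x̄₁ - x̄₂ = -10.80
SE = √(s₁²/n₁ + s₂²/n₂) = √(7.4²/48 + 6.2²/49) = 1.3876
df = 91.50 → 91 (Welch–Satterthwaite, rounded down)
t* = 1.291

CI: -10.80 ± 1.291 · 1.3876 = -10.80 ± 1.79 = (-12.59, -9.01)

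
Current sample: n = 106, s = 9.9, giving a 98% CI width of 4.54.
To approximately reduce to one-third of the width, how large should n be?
n ≈ 954

CI width ∝ 1/√n
To reduce width by factor 3, need √n to grow by 3 → need 3² = 9 times as many samples.

Current: n = 106, width = 4.54
New: n = 954, width ≈ 1.49

Width reduced by factor of 4.54/1.49 = 3.05.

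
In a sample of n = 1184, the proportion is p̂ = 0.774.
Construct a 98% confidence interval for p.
(0.746, 0.802)

Proportion CI:
SE = √(p̂(1-p̂)/n) = √(0.774 · 0.226 / 1184) = 0.01215

z* = 2.326
Margin = z* · SE = 2.326 · 0.01215 = 0.0283

CI: 0.774 ± 0.0283 = (0.746, 0.802)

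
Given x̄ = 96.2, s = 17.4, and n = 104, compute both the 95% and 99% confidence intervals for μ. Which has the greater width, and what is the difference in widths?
99% CI is wider by 2.18

df = 103
95% CI: t* = 1.983, (92.82, 99.58), width = 2 · t* · s/√n = 6.77
99% CI: t* = 2.624, (91.72, 100.68), width = 2 · t* · s/√n = 8.95

The 99% CI is wider by 8.95 - 6.77 = 2.18.
Higher confidence requires a wider interval.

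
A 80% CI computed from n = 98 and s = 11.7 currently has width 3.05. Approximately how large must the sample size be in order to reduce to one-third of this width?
n ≈ 882

CI width ∝ 1/√n
To reduce width by factor 3, need √n to grow by 3 → need 3² = 9 times as many samples.

Current: n = 98, width = 3.05
New: n = 882, width ≈ 1.01

Width reduced by factor of 3.05/1.01 = 3.02.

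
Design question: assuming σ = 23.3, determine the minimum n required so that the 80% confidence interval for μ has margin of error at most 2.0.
n ≥ 224

For margin E ≤ 2.0:
n ≥ (z* · σ / E)²
n ≥ (1.282 · 23.3 / 2.0)²
n ≥ 223.06

Minimum n = 224 (rounding up)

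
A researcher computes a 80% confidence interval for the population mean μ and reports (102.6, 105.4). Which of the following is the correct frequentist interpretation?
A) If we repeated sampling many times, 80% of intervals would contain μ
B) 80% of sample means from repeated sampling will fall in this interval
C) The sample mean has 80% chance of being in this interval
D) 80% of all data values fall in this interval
A

A) Correct — this is the frequentist long-run coverage interpretation.
B) Wrong — coverage applies to intervals containing μ, not to future x̄ values.
C) Wrong — x̄ is observed and sits in the interval by construction.
D) Wrong — a CI is about the parameter μ, not individual data values.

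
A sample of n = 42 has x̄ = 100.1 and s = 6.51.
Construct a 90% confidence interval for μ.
(98.41, 101.79)

t-interval (σ unknown):
df = n - 1 = 41
t* = 1.683 for 90% confidence

Margin of error = t* · s/√n = 1.683 · 6.51/√42 = 1.69

CI: (98.41, 101.79)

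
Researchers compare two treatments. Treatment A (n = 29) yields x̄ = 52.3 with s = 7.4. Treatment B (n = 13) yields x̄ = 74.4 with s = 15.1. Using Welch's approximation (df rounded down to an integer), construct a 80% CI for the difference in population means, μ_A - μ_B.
(-28.03, -16.17)

Difference: x̄₁ - x̄₂ = -22.10
SE = √(s₁²/n₁ + s₂²/n₂) = √(7.4²/29 + 15.1²/13) = 4.4077
df = 14.65 → 14 (Welch–Satterthwaite, rounded down)
t* = 1.345

CI: -22.10 ± 1.345 · 4.4077 = -22.10 ± 5.93 = (-28.03, -16.17)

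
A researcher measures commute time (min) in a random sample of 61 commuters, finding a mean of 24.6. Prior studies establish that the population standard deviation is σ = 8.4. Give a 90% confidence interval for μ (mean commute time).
(22.83, 26.37)

z-interval (σ known):
z* = 1.645 for 90% confidence

Margin of error = z* · σ/√n = 1.645 · 8.4/√61 = 1.77

CI: (24.6 - 1.77, 24.6 + 1.77) = (22.83, 26.37)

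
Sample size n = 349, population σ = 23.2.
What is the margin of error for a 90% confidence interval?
Margin of error = 2.04

Margin of error = z* · σ/√n
= 1.645 · 23.2/√349
= 1.645 · 23.2/18.6815
= 2.04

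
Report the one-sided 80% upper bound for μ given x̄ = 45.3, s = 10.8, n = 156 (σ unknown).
μ ≤ 46.03

Upper bound (one-sided):
t* = 0.844 (one-sided for 80%)
Upper bound = x̄ + t* · s/√n = 45.3 + 0.844 · 10.8/√156 = 46.03

We are 80% confident that μ ≤ 46.03.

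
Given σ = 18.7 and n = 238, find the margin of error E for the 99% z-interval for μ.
Margin of error = 3.12

Margin of error = z* · σ/√n
= 2.576 · 18.7/√238
= 2.576 · 18.7/15.4272
= 3.12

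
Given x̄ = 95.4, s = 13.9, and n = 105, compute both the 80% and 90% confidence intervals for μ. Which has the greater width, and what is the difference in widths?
90% CI is wider by 1.00

df = 104
80% CI: t* = 1.290, (93.65, 97.15), width = 2 · t* · s/√n = 3.50
90% CI: t* = 1.660, (93.15, 97.65), width = 2 · t* · s/√n = 4.50

The 90% CI is wider by 4.50 - 3.50 = 1.00.
Higher confidence requires a wider interval.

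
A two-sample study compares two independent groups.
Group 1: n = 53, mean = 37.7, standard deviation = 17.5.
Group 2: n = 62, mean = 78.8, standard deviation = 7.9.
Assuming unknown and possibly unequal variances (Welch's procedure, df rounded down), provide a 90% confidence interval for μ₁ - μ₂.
(-45.44, -36.76)

Difference: x̄₁ - x̄₂ = -41.10
SE = √(s₁²/n₁ + s₂²/n₂) = √(17.5²/53 + 7.9²/62) = 2.6048
df = 69.89 → 69 (Welch–Satterthwaite, rounded down)
t* = 1.667

CI: -41.10 ± 1.667 · 2.6048 = -41.10 ± 4.34 = (-45.44, -36.76)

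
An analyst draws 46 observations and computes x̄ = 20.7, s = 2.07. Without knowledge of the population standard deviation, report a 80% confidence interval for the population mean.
(20.30, 21.10)

t-interval (σ unknown):
df = n - 1 = 45
t* = 1.301 for 80% confidence

Margin of error = t* · s/√n = 1.301 · 2.07/√46 = 0.40

CI: (20.30, 21.10)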